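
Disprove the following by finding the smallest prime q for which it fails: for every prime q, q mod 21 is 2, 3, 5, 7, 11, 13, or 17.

q = 19

The first 7 eligible values, up to q = 17, all satisfy the conclusion.
q = 19: 19 mod 21 = 19 — not in {2, 3, 5, 7, 11, 13, 17}.
Thus q = 19 disproves the claim, and no smaller q works.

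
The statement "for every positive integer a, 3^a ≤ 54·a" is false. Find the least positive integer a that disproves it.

a = 6

Check each positive integer a in order until 3^a > 54·a.
For a = 1, 2, 3, 4, 5 the conclusion holds.
a = 6: 3^a = 729 and 54·a = 324, so 729 > 324.
Hence a = 6 is a counterexample.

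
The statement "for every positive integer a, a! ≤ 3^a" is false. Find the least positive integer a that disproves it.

a = 7

For a = 1, 2, 3, 4, 5, 6 the conclusion holds.
a = 7: a! = 5040 and 3^a = 2187, so 5040 > 2187.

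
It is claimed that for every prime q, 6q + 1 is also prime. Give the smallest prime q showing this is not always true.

q = 19

Check each prime q in order until 6q + 1 is not prime.
The first 7 eligible values, up to q = 17, all satisfy the conclusion.
q = 19: 6q + 1 = 115 = 5 × 23, not prime.
So q = 19 is the smallest counterexample.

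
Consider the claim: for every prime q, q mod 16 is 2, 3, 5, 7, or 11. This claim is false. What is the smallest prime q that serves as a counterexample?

q = 13

We need the least prime q for which the claim fails.
The first 5 eligible values, up to q = 11, all satisfy the conclusion.
q = 13: 13 mod 16 = 13 — not in {2, 3, 5, 7, 11}.
Thus q = 13 disproves the claim, and no smaller q works.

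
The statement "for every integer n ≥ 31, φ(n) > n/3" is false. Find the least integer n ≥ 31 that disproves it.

A counterexample is any integer n ≥ 31 such that the claim fails; we check each in order.
For n = 31, 32, 33, 34, 35 the conclusion holds.
n = 36: φ(36) = 12 and 36/3 = 12, so φ(36) ≤ 36/3.

n = 36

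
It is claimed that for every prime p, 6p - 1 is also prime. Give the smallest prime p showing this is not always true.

We need the least prime p for which 6p - 1 is not prime.
The first 4 eligible values, up to p = 7, all satisfy the conclusion.
p = 11: 6p - 1 = 65 = 5 × 13, not prime.
Thus p = 11 disproves the claim, and no smaller p works.

p = 11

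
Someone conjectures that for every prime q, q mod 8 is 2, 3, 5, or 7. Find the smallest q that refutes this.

q = 17

q = 2: 2 mod 8 = 2.
q = 3: 3 mod 8 = 3.
q = 5: 5 mod 8 = 5.
q = 7: 7 mod 8 = 7.
q = 11: 11 mod 8 = 3.
q = 13: 13 mod 8 = 5.
q = 17: 17 mod 8 = 1 — not in {2, 3, 5, 7}.
So q = 17 is the smallest counterexample.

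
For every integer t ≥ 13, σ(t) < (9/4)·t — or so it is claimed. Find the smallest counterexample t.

We need the least integer t ≥ 13 for which the claim fails.
For t = 13, 14, 15, 16, …, 21, 22, 23 the conclusion holds.
t = 24: σ(24) = 60; 60 ≥ 54.
So t = 24 is the smallest counterexample.

t = 24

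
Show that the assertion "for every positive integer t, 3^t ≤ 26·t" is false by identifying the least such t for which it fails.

t = 5

A counterexample is any positive integer t such that 3^t > 26·t; we check each in order.
The first 4 eligible values, up to t = 4, all satisfy the conclusion.
t = 5: 3^t = 243 and 26·t = 130, so 243 > 130.
Thus t = 5 disproves the claim, and no smaller t works.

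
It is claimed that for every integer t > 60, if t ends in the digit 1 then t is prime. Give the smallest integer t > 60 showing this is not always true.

t = 61: 61 ends in 1 and is prime.
t = 71: 71 ends in 1 and is prime.
t = 81: 81 ends in 1; 81 = 3 × 27, composite.
So t = 81 is the smallest counterexample.

t = 81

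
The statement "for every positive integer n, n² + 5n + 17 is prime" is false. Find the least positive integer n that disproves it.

Check each positive integer n in order until n² + 5n + 17 is not prime.
For n = 1, 2, 3, 4, 5, 6, 7 the conclusion holds.
n = 8: n² + 5n + 17 = 121 = 11 × 11, composite.
So n = 8 is the smallest counterexample.

n = 8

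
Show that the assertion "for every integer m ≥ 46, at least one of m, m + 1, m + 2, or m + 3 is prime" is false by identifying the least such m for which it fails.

Check each integer m ≥ 46 in order until m, m + 1, m + 2, m + 3 are all composite.
m = 46: 47 is prime.
m = 47: 47 is prime.
m = 48: 48 = 2 × 24; 49 = 7 × 7; 50 = 2 × 25; 51 = 3 × 17 — all composite.
So m = 48 is the smallest counterexample.

m = 48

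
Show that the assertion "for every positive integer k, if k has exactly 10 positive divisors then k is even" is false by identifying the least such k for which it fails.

Check each positive integer k in order until k has exactly 10 positive divisors but k is odd.
The first 9 eligible values, up to k = 368, all satisfy the conclusion.
k = 405: divisors of 405: 10 divisors; 405 is odd.
Hence k = 405 is a counterexample.

k = 405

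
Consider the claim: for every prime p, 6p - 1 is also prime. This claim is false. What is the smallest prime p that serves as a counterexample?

For p = 2, 3, 5, 7 the conclusion holds.
p = 11: 6p - 1 = 65 = 5 × 13, not prime.
Hence p = 11 is a counterexample.

p = 11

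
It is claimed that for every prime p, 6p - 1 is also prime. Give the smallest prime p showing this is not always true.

We need the least prime p for which 6p - 1 is not prime.
The first 4 eligible values, up to p = 7, all satisfy the conclusion.
p = 11: 6p - 1 = 65 = 5 × 13, not prime.

p = 11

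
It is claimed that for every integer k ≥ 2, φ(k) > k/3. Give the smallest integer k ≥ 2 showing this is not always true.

k = 6

Check each integer k ≥ 2 in order until the claim fails.
k = 2: φ(2) = 1 and 2/3 = 2/3, so φ(2) > 2/3.
k = 3: φ(3) = 2 and 3/3 = 1, so φ(3) > 3/3.
k = 4: φ(4) = 2 and 4/3 = 4/3, so φ(4) > 4/3.
k = 5: φ(5) = 4 and 5/3 = 5/3, so φ(5) > 5/3.
k = 6: φ(6) = 2 and 6/3 = 2, so φ(6) ≤ 6/3.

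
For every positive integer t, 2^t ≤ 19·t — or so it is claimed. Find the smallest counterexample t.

t = 8

We need the least positive integer t for which 2^t > 19·t.
For t = 1, 2, 3, 4, 5, 6, 7 the conclusion holds.
t = 8: 2^t = 256 and 19·t = 152, so 256 > 152.
Thus t = 8 disproves the claim, and no smaller t works.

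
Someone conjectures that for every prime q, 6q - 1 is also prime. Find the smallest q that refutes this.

q = 11

The first 4 eligible values, up to q = 7, all satisfy the conclusion.
q = 11: 6q - 1 = 65 = 5 × 13, not prime.
Thus q = 11 disproves the claim, and no smaller q works.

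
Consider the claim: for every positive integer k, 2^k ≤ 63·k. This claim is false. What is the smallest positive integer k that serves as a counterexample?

k = 10

We need the least positive integer k for which 2^k > 63·k.
For k = 1, 2, 3, 4, 5, 6, 7, 8, 9 the conclusion holds.
k = 10: 2^k = 1024 and 63·k = 630, so 1024 > 630.
So k = 10 is the smallest counterexample.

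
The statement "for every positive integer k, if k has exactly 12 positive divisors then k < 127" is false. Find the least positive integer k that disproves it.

k = 60: τ(60) = 12; 60 < 127.
k = 72: τ(72) = 12; 72 < 127.
k = 84: τ(84) = 12; 84 < 127.
k = 90: τ(90) = 12; 90 < 127.
k = 96: τ(96) = 12; 96 < 127.
k = 108: τ(108) = 12; 108 < 127.
k = 126: τ(126) = 12; 126 < 127.
k = 132: τ(132) = 12; 132 ≥ 127.
Thus k = 132 disproves the claim, and no smaller k works.

k = 132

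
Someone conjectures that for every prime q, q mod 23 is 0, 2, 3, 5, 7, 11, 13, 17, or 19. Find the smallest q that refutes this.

The first 9 eligible values, up to q = 23, all satisfy the conclusion.
q = 29: 29 mod 23 = 6 — not in {0, 2, 3, 5, 7, 11, 13, 17, 19}.
So q = 29 is the smallest counterexample.

q = 29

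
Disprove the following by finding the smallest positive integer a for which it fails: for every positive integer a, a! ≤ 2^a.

Check each positive integer a in order until a! > 2^a.
a = 1: a! = 1 and 2^a = 2, so 1 ≤ 2.
a = 2: a! = 2 and 2^a = 4, so 2 ≤ 4.
a = 3: a! = 6 and 2^a = 8, so 6 ≤ 8.
a = 4: a! = 24 and 2^a = 16, so 24 > 16.
Hence a = 4 is a counterexample.

a = 4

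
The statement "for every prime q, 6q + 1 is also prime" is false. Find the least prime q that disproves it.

Check each prime q in order until 6q + 1 is not prime.
For q = 2, 3, 5, 7, 11, 13, 17 the conclusion holds.
q = 19: 6q + 1 = 115 = 5 × 23, not prime.

q = 19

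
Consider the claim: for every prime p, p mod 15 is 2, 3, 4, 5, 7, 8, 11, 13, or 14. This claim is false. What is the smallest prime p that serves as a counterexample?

p = 31

A counterexample is any prime p such that the claim fails; we check each in order.
For p = 2, 3, 5, 7, 11, 13, 17, 19, 23, 29 the conclusion holds.
p = 31: 31 mod 15 = 1 — not in {2, 3, 4, 5, 7, 8, 11, 13, 14}.
Thus p = 31 disproves the claim, and no smaller p works.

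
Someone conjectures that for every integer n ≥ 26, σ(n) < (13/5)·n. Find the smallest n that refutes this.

n = 60

Check each integer n ≥ 26 in order until the claim fails.
For n = 26, 27, 28, 29, …, 57, 58, 59 the conclusion holds.
n = 60: σ(60) = 168; 168 ≥ 156.
Thus n = 60 disproves the claim, and no smaller n works.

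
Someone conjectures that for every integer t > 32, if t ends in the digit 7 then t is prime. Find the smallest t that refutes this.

t = 57

A counterexample is any integer t > 32 such that t ends in the digit 7 but t is not prime; we check each in order.
For t = 37, 47 the conclusion holds.
t = 57: 57 ends in 7; 57 = 3 × 19, composite.
Hence t = 57 is a counterexample.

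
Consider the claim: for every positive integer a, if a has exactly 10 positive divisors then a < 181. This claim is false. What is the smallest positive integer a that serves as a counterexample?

a = 208

For a = 48, 80, 112, 162, 176 the conclusion holds.
a = 208: τ(208) = 10; 208 ≥ 181.
Thus a = 208 disproves the claim, and no smaller a works.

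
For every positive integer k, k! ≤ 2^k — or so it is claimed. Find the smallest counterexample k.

k = 4

For k = 1, 2, 3 the conclusion holds.
k = 4: k! = 24 and 2^k = 16, so 24 > 16.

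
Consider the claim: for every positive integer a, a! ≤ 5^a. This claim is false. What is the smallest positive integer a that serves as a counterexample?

a = 12

We need the least positive integer a for which a! > 5^a.
For a = 1, 2, 3, 4, …, 9, 10, 11 the conclusion holds.
a = 12: a! = 479001600 and 5^a = 244140625, so 479001600 > 244140625.
Hence a = 12 is a counterexample.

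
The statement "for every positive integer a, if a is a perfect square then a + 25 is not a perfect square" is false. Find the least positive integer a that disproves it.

Check each positive integer a in order until a is a perfect square but a + 25 is a perfect square.
The first 11 eligible values, up to a = 121, all satisfy the conclusion.
a = 144: 144 = 12² and 144 + 25 = 169 = 13².

a = 144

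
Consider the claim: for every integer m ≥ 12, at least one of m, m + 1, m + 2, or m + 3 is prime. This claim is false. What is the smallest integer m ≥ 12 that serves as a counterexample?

A counterexample is any integer m ≥ 12 such that m, m + 1, m + 2, m + 3 are all composite; we check each in order.
For m = 12, 13, 14, 15, …, 21, 22, 23 the conclusion holds.
m = 24: 24 = 2 × 12; 25 = 5 × 5; 26 = 2 × 13; 27 = 3 × 9 — all composite.
Thus m = 24 disproves the claim, and no smaller m works.

m = 24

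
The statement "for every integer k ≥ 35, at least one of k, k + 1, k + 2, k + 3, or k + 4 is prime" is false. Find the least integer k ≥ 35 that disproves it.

For k = 35, 36, 37, 38, …, 45, 46, 47 the conclusion holds.
k = 48: 48 = 2 × 24; 49 = 7 × 7; 50 = 2 × 25; 51 = 3 × 17; 52 = 2 × 26 — all composite.
Thus k = 48 disproves the claim, and no smaller k works.

k = 48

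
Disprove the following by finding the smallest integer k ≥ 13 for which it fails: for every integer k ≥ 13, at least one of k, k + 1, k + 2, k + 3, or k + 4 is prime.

A counterexample is any integer k ≥ 13 such that k, k + 1, k + 2, k + 3, k + 4 are all composite; we check each in order.
The first 11 eligible values, up to k = 23, all satisfy the conclusion.
k = 24: 24 = 2 × 12; 25 = 5 × 5; 26 = 2 × 13; 27 = 3 × 9; 28 = 2 × 14 — all composite.
So k = 24 is the smallest counterexample.

k = 24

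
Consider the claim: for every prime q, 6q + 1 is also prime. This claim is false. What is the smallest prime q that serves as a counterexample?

q = 19

Check each prime q in order until 6q + 1 is not prime.
The first 7 eligible values, up to q = 17, all satisfy the conclusion.
q = 19: 6q + 1 = 115 = 5 × 23, not prime.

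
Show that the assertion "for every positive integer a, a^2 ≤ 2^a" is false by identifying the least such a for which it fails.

a = 1: a^2 = 1 and 2^a = 2, so 1 ≤ 2.
a = 2: a^2 = 4 and 2^a = 4, so 4 ≤ 4.
a = 3: a^2 = 9 and 2^a = 8, so 9 > 8.
Thus a = 3 disproves the claim, and no smaller a works.

a = 3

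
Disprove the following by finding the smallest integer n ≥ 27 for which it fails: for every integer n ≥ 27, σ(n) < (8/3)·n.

n = 60

A counterexample is any integer n ≥ 27 such that the claim fails; we check each in order.
The first 33 eligible values, up to n = 59, all satisfy the conclusion.
n = 60: σ(60) = 168; 168 ≥ 160.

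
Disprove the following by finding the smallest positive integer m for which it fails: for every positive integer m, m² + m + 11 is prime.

A counterexample is any positive integer m such that m² + m + 11 is not prime; we check each in order.
For m = 1, 2, 3, 4, 5, 6, 7, 8, 9 the conclusion holds.
m = 10: m² + m + 11 = 121 = 11 × 11, composite.
Thus m = 10 disproves the claim, and no smaller m works.

m = 10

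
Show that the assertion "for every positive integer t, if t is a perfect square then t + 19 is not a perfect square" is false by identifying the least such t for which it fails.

t = 81

t = 1: 1 + 19 = 20, not a perfect square.
t = 4: 4 + 19 = 23, not a perfect square.
t = 9: 9 + 19 = 28, not a perfect square.
t = 16: 16 + 19 = 35, not a perfect square.
t = 25: 25 + 19 = 44, not a perfect square.
t = 36: 36 + 19 = 55, not a perfect square.
t = 49: 49 + 19 = 68, not a perfect square.
t = 64: 64 + 19 = 83, not a perfect square.
t = 81: 81 = 9² and 81 + 19 = 100 = 10².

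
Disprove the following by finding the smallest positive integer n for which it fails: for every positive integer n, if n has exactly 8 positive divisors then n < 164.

n = 165

The first 22 eligible values, up to n = 154, all satisfy the conclusion.
n = 165: τ(165) = 8; 165 ≥ 164.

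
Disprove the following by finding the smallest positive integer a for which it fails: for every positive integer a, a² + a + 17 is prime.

a = 16

The first 15 eligible values, up to a = 15, all satisfy the conclusion.
a = 16: a² + a + 17 = 289 = 17 × 17, composite.
Hence a = 16 is a counterexample.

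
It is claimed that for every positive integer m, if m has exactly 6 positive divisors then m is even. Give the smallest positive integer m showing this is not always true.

The first 6 eligible values, up to m = 44, all satisfy the conclusion.
m = 45: divisors of 45: 1, 3, 5, 9, 15, 45; 45 is odd.
So m = 45 is the smallest counterexample.

m = 45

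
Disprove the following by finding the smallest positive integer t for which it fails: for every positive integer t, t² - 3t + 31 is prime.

A counterexample is any positive integer t such that t² - 3t + 31 is not prime; we check each in order.
For t = 1, 2, 3 the conclusion holds.
t = 4: t² - 3t + 31 = 35 = 5 × 7, composite.

t = 4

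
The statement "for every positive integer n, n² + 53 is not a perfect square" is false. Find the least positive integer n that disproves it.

A counterexample is any positive integer n such that n² + 53 is a perfect square; we check each in order.
For n = 1, 2, 3, 4, …, 23, 24, 25 the conclusion holds.
n = 26: 26² + 53 = 729 = 27², a perfect square.

n = 26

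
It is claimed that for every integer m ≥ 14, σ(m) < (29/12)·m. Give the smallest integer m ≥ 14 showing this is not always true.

m = 24

We need the least integer m ≥ 14 for which the claim fails.
The first 10 eligible values, up to m = 23, all satisfy the conclusion.
m = 24: σ(24) = 60; 60 ≥ 58.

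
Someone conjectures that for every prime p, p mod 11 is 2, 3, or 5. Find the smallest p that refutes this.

Check each prime p in order until the claim fails.
For p = 2, 3, 5 the conclusion holds.
p = 7: 7 mod 11 = 7 — not in {2, 3, 5}.
Hence p = 7 is a counterexample.

p = 7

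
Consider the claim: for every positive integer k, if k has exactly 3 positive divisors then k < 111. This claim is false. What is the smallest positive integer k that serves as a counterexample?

For k = 4, 9, 25, 49 the conclusion holds.
k = 121: τ(121) = 3; 121 ≥ 111.
Thus k = 121 disproves the claim, and no smaller k works.

k = 121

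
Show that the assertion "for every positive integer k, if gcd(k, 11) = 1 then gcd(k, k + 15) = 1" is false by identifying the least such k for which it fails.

k = 1: gcd(1, 16) = 1.
k = 2: gcd(2, 17) = 1.
k = 3: gcd(3, 18) = 3.
Hence k = 3 is a counterexample.

k = 3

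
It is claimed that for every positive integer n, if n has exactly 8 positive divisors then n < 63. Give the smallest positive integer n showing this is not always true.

For n = 24, 30, 40, 42, 54, 56 the conclusion holds.
n = 66: τ(66) = 8; 66 ≥ 63.
Thus n = 66 disproves the claim, and no smaller n works.

n = 66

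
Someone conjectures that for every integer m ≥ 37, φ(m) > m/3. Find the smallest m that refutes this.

Check each integer m ≥ 37 in order until the claim fails.
The first 5 eligible values, up to m = 41, all satisfy the conclusion.
m = 42: φ(42) = 12 and 42/3 = 14, so φ(42) ≤ 42/3.

m = 42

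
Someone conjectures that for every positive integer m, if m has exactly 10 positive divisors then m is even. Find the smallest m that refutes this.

Check each positive integer m in order until m has exactly 10 positive divisors but m is odd.
The first 9 eligible values, up to m = 368, all satisfy the conclusion.
m = 405: divisors of 405: 10 divisors; 405 is odd.
Thus m = 405 disproves the claim, and no smaller m works.

m = 405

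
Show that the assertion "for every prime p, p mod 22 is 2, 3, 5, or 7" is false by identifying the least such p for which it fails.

We need the least prime p for which the claim fails.
p = 2: 2 mod 22 = 2.
p = 3: 3 mod 22 = 3.
p = 5: 5 mod 22 = 5.
p = 7: 7 mod 22 = 7.
p = 11: 11 mod 22 = 11 — not in {2, 3, 5, 7}.
So p = 11 is the smallest counterexample.

p = 11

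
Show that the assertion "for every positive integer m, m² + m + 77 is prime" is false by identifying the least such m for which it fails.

m = 6

We need the least positive integer m for which m² + m + 77 is not prime.
m = 1: m² + m + 77 = 79, prime.
m = 2: m² + m + 77 = 83, prime.
m = 3: m² + m + 77 = 89, prime.
m = 4: m² + m + 77 = 97, prime.
m = 5: m² + m + 77 = 107, prime.
m = 6: m² + m + 77 = 119 = 7 × 17, composite.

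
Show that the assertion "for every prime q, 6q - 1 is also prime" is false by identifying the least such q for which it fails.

We need the least prime q for which 6q - 1 is not prime.
For q = 2, 3, 5, 7 the conclusion holds.
q = 11: 6q - 1 = 65 = 5 × 13, not prime.
Hence q = 11 is a counterexample.

q = 11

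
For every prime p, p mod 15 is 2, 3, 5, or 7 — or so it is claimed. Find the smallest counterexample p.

p = 11

p = 2: 2 mod 15 = 2.
p = 3: 3 mod 15 = 3.
p = 5: 5 mod 15 = 5.
p = 7: 7 mod 15 = 7.
p = 11: 11 mod 15 = 11 — not in {2, 3, 5, 7}.
So p = 11 is the smallest counterexample.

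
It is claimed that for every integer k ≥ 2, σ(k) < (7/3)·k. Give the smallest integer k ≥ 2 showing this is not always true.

k = 12

For k = 2, 3, 4, 5, 6, 7, 8, 9, 10, 11 the conclusion holds.
k = 12: σ(12) = 28; 28 ≥ 28.
Thus k = 12 disproves the claim, and no smaller k works.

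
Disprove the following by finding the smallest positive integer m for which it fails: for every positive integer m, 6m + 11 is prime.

m = 1: 6m + 11 = 17, prime.
m = 2: 6m + 11 = 23, prime.
m = 3: 6m + 11 = 29, prime.
m = 4: 6m + 11 = 35 = 5 × 7, composite.
So m = 4 is the smallest counterexample.

m = 4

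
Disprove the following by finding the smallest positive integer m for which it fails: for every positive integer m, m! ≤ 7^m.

m = 17

We need the least positive integer m for which m! > 7^m.
For m = 1, 2, 3, 4, …, 14, 15, 16 the conclusion holds.
m = 17: m! = 355687428096000 and 7^m = 232630513987207, so 355687428096000 > 232630513987207.
Hence m = 17 is a counterexample.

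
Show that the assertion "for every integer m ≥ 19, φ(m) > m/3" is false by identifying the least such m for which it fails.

m = 24

Check each integer m ≥ 19 in order until the claim fails.
m = 19: φ(19) = 18 and 19/3 = 19/3, so φ(19) > 19/3.
m = 20: φ(20) = 8 and 20/3 = 20/3, so φ(20) > 20/3.
m = 21: φ(21) = 12 and 21/3 = 7, so φ(21) > 21/3.
m = 22: φ(22) = 10 and 22/3 = 22/3, so φ(22) > 22/3.
m = 23: φ(23) = 22 and 23/3 = 23/3, so φ(23) > 23/3.
m = 24: φ(24) = 8 and 24/3 = 8, so φ(24) ≤ 24/3.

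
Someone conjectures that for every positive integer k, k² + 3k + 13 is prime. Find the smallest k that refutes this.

For k = 1, 2, 3, 4, 5, 6, 7, 8 the conclusion holds.
k = 9: k² + 3k + 13 = 121 = 11 × 11, composite.

k = 9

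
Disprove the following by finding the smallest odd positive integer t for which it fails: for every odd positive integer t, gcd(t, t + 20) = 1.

A counterexample is any odd positive integer t such that gcd(t, t + 20) > 1; we check each in order.
For t = 1, 3 the conclusion holds.
t = 5: gcd(5, 25) = 5.

t = 5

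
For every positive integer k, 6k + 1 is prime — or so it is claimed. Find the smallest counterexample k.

k = 4

k = 1: 6k + 1 = 7, prime.
k = 2: 6k + 1 = 13, prime.
k = 3: 6k + 1 = 19, prime.
k = 4: 6k + 1 = 25 = 5 × 5, composite.
Thus k = 4 disproves the claim, and no smaller k works.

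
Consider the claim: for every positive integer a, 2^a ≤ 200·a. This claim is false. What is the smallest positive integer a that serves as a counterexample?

a = 12

Check each positive integer a in order until 2^a > 200·a.
For a = 1, 2, 3, 4, …, 9, 10, 11 the conclusion holds.
a = 12: 2^a = 4096 and 200·a = 2400, so 4096 > 2400.
Thus a = 12 disproves the claim, and no smaller a works.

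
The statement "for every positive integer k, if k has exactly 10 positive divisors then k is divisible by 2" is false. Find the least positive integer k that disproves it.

Check each positive integer k in order until k has exactly 10 positive divisors but k is not divisible by 2.
For k = 48, 80, 112, 162, 176, 208, 272, 304, 368 the conclusion holds.
k = 405: τ(405) = 10; 405 mod 2 = 1.
Hence k = 405 is a counterexample.

k = 405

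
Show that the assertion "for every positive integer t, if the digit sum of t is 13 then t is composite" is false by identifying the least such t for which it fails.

t = 67

We need the least positive integer t for which the digit sum of t is 13 but t is prime.
For t = 49, 58 the conclusion holds.
t = 67: digit sum 13; 67 is prime, not composite.
So t = 67 is the smallest counterexample.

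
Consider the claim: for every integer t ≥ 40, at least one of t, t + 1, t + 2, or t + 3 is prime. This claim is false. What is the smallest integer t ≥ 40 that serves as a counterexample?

t = 48

The first 8 eligible values, up to t = 47, all satisfy the conclusion.
t = 48: 48 = 2 × 24; 49 = 7 × 7; 50 = 2 × 25; 51 = 3 × 17 — all composite.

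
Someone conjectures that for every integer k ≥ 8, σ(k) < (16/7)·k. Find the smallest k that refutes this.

For k = 8, 9, 10, 11 the conclusion holds.
k = 12: σ(12) = 28; 28 ≥ 192/7.

k = 12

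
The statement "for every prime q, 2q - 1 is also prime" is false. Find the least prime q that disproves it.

We need the least prime q for which 2q - 1 is not prime.
q = 2: 2q - 1 = 3, prime.
q = 3: 2q - 1 = 5, prime.
q = 5: 2q - 1 = 9 = 3 × 3, not prime.
So q = 5 is the smallest counterexample.

q = 5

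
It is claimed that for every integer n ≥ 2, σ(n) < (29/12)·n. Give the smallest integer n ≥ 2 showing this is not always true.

For n = 2, 3, 4, 5, …, 21, 22, 23 the conclusion holds.
n = 24: σ(24) = 60; 60 ≥ 58.
Hence n = 24 is a counterexample.

n = 24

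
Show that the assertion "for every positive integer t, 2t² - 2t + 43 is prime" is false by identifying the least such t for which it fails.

t = 1: 2t² - 2t + 43 = 43, prime.
t = 2: 2t² - 2t + 43 = 47, prime.
t = 3: 2t² - 2t + 43 = 55 = 5 × 11, composite.

t = 3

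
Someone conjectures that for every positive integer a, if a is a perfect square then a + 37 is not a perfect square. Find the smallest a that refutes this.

A counterexample is any positive integer a such that a is a perfect square but a + 37 is a perfect square; we check each in order.
For a = 1, 4, 9, 16, …, 225, 256, 289 the conclusion holds.
a = 324: 324 = 18² and 324 + 37 = 361 = 19².

a = 324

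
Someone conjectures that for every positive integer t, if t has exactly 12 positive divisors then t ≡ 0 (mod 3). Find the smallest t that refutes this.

The first 8 eligible values, up to t = 132, all satisfy the conclusion.
t = 140: τ(140) = 12; 140 ≡ 2 (mod 3).

t = 140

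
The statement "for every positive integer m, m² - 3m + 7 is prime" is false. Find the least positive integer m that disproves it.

Check each positive integer m in order until m² - 3m + 7 is not prime.
For m = 1, 2, 3, 4, 5 the conclusion holds.
m = 6: m² - 3m + 7 = 25 = 5 × 5, composite.
Thus m = 6 disproves the claim, and no smaller m works.

m = 6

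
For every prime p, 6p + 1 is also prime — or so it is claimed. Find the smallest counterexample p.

p = 19

For p = 2, 3, 5, 7, 11, 13, 17 the conclusion holds.
p = 19: 6p + 1 = 115 = 5 × 23, not prime.
Thus p = 19 disproves the claim, and no smaller p works.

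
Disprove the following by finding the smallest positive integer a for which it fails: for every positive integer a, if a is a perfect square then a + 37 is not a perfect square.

We need the least positive integer a for which a is a perfect square but a + 37 is a perfect square.
For a = 1, 4, 9, 16, …, 225, 256, 289 the conclusion holds.
a = 324: 324 = 18² and 324 + 37 = 361 = 19².

a = 324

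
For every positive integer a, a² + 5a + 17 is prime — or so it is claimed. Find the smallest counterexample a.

a = 8

Check each positive integer a in order until a² + 5a + 17 is not prime.
a = 1: a² + 5a + 17 = 23, prime.
a = 2: a² + 5a + 17 = 31, prime.
a = 3: a² + 5a + 17 = 41, prime.
a = 4: a² + 5a + 17 = 53, prime.
a = 5: a² + 5a + 17 = 67, prime.
a = 6: a² + 5a + 17 = 83, prime.
a = 7: a² + 5a + 17 = 101, prime.
a = 8: a² + 5a + 17 = 121 = 11 × 11, composite.
Thus a = 8 disproves the claim, and no smaller a works.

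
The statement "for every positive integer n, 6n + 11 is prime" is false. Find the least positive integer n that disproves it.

A counterexample is any positive integer n such that 6n + 11 is not prime; we check each in order.
For n = 1, 2, 3 the conclusion holds.
n = 4: 6n + 11 = 35 = 5 × 7, composite.

n = 4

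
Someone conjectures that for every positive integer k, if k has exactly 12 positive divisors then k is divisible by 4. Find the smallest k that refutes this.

k = 90

k = 60: τ(60) = 12; 60 mod 4 = 0.
k = 72: τ(72) = 12; 72 mod 4 = 0.
k = 84: τ(84) = 12; 84 mod 4 = 0.
k = 90: τ(90) = 12; 90 mod 4 = 2.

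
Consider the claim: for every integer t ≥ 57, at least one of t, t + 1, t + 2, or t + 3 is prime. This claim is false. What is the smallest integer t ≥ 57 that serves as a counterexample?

t = 62

We need the least integer t ≥ 57 for which t, t + 1, t + 2, t + 3 are all composite.
For t = 57, 58, 59, 60, 61 the conclusion holds.
t = 62: 62 = 2 × 31; 63 = 3 × 21; 64 = 2 × 32; 65 = 5 × 13 — all composite.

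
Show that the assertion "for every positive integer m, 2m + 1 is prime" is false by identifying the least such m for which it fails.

m = 4

A counterexample is any positive integer m such that 2m + 1 is not prime; we check each in order.
m = 1: 2m + 1 = 3, prime.
m = 2: 2m + 1 = 5, prime.
m = 3: 2m + 1 = 7, prime.
m = 4: 2m + 1 = 9 = 3 × 3, composite.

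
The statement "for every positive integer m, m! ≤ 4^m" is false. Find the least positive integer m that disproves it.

Check each positive integer m in order until m! > 4^m.
m = 1: m! = 1 and 4^m = 4, so 1 ≤ 4.
m = 2: m! = 2 and 4^m = 16, so 2 ≤ 16.
m = 3: m! = 6 and 4^m = 64, so 6 ≤ 64.
m = 4: m! = 24 and 4^m = 256, so 24 ≤ 256.
m = 5: m! = 120 and 4^m = 1024, so 120 ≤ 1024.
m = 6: m! = 720 and 4^m = 4096, so 720 ≤ 4096.
m = 7: m! = 5040 and 4^m = 16384, so 5040 ≤ 16384.
m = 8: m! = 40320 and 4^m = 65536, so 40320 ≤ 65536.
m = 9: m! = 362880 and 4^m = 262144, so 362880 > 262144.
Hence m = 9 is a counterexample.

m = 9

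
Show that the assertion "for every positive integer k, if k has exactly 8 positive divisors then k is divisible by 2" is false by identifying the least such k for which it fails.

Check each positive integer k in order until k has exactly 8 positive divisors but k is not divisible by 2.
The first 12 eligible values, up to k = 104, all satisfy the conclusion.
k = 105: τ(105) = 8; 105 mod 2 = 1.
So k = 105 is the smallest counterexample.

k = 105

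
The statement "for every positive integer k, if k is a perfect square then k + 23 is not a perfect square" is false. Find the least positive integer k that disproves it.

Check each positive integer k in order until k is a perfect square but k + 23 is a perfect square.
The first 10 eligible values, up to k = 100, all satisfy the conclusion.
k = 121: 121 = 11² and 121 + 23 = 144 = 12².
So k = 121 is the smallest counterexample.

k = 121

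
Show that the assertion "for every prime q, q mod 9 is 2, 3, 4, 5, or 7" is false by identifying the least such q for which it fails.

q = 2: 2 mod 9 = 2.
q = 3: 3 mod 9 = 3.
q = 5: 5 mod 9 = 5.
q = 7: 7 mod 9 = 7.
q = 11: 11 mod 9 = 2.
q = 13: 13 mod 9 = 4.
q = 17: 17 mod 9 = 8 — not in {2, 3, 4, 5, 7}.

q = 17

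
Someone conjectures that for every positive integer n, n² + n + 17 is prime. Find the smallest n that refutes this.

n = 16

For n = 1, 2, 3, 4, …, 13, 14, 15 the conclusion holds.
n = 16: n² + n + 17 = 289 = 17 × 17, composite.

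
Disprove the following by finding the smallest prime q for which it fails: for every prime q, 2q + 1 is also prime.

We need the least prime q for which 2q + 1 is not prime.
For q = 2, 3, 5 the conclusion holds.
q = 7: 2q + 1 = 15 = 3 × 5, not prime.

q = 7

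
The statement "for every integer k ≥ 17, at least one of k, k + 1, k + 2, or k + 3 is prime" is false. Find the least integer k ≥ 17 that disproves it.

k = 24

A counterexample is any integer k ≥ 17 such that k, k + 1, k + 2, k + 3 are all composite; we check each in order.
k = 17: 17 is prime.
k = 18: 19 is prime.
k = 19: 19 is prime.
k = 20: 23 is prime.
k = 21: 23 is prime.
k = 22: 23 is prime.
k = 23: 23 is prime.
k = 24: 24 = 2 × 12; 25 = 5 × 5; 26 = 2 × 13; 27 = 3 × 9 — all composite.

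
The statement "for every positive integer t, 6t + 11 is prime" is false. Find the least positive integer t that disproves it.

t = 4

For t = 1, 2, 3 the conclusion holds.
t = 4: 6t + 11 = 35 = 5 × 7, composite.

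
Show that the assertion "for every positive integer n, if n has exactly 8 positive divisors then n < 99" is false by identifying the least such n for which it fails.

n = 102

The first 10 eligible values, up to n = 88, all satisfy the conclusion.
n = 102: τ(102) = 8; 102 ≥ 99.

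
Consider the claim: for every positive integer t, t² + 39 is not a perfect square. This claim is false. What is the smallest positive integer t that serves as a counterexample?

t = 5

Check each positive integer t in order until t² + 39 is a perfect square.
For t = 1, 2, 3, 4 the conclusion holds.
t = 5: 5² + 39 = 64 = 8², a perfect square.
Hence t = 5 is a counterexample.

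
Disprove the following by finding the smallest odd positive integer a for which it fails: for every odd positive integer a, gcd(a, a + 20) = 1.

a = 5

a = 1: gcd(1, 21) = 1.
a = 3: gcd(3, 23) = 1.
a = 5: gcd(5, 25) = 5.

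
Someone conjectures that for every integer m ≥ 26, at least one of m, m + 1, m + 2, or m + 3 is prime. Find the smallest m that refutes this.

We need the least integer m ≥ 26 for which m, m + 1, m + 2, m + 3 are all composite.
The first 6 eligible values, up to m = 31, all satisfy the conclusion.
m = 32: 32 = 2 × 16; 33 = 3 × 11; 34 = 2 × 17; 35 = 5 × 7 — all composite.
So m = 32 is the smallest counterexample.

m = 32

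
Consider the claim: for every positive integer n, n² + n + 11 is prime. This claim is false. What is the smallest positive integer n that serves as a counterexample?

For n = 1, 2, 3, 4, 5, 6, 7, 8, 9 the conclusion holds.
n = 10: n² + n + 11 = 121 = 11 × 11, composite.

n = 10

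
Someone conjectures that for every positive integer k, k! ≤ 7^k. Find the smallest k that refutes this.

Check each positive integer k in order until k! > 7^k.
The first 16 eligible values, up to k = 16, all satisfy the conclusion.
k = 17: k! = 355687428096000 and 7^k = 232630513987207, so 355687428096000 > 232630513987207.
So k = 17 is the smallest counterexample.

k = 17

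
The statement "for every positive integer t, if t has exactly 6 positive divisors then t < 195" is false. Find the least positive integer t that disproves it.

t = 207

Check each positive integer t in order until t has exactly 6 positive divisors but the claim fails.
For t = 12, 18, 20, 28, …, 172, 175, 188 the conclusion holds.
t = 207: τ(207) = 6; 207 ≥ 195.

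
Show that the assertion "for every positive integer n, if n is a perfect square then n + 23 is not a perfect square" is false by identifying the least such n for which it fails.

A counterexample is any positive integer n such that n is a perfect square but n + 23 is a perfect square; we check each in order.
For n = 1, 4, 9, 16, 25, 36, 49, 64, 81, 100 the conclusion holds.
n = 121: 121 = 11² and 121 + 23 = 144 = 12².
Hence n = 121 is a counterexample.

n = 121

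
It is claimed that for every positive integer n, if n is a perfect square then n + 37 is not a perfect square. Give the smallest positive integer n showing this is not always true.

For n = 1, 4, 9, 16, …, 225, 256, 289 the conclusion holds.
n = 324: 324 = 18² and 324 + 37 = 361 = 19².
So n = 324 is the smallest counterexample.

n = 324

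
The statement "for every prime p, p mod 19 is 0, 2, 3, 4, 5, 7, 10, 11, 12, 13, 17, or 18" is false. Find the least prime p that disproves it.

We need the least prime p for which the claim fails.
The first 14 eligible values, up to p = 43, all satisfy the conclusion.
p = 47: 47 mod 19 = 9 — not in {0, 2, 3, 4, 5, 7, 10, 11, 12, 13, 17, 18}.
Thus p = 47 disproves the claim, and no smaller p works.

p = 47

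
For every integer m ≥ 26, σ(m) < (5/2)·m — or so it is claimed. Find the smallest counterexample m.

We need the least integer m ≥ 26 for which the claim fails.
For m = 26, 27, 28, 29, 30, 31, 32, 33, 34, 35 the conclusion holds.
m = 36: σ(36) = 91; 91 ≥ 90.

m = 36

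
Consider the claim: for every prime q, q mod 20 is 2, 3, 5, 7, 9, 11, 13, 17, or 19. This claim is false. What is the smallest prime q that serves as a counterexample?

The first 12 eligible values, up to q = 37, all satisfy the conclusion.
q = 41: 41 mod 20 = 1 — not in {2, 3, 5, 7, 9, 11, 13, 17, 19}.

q = 41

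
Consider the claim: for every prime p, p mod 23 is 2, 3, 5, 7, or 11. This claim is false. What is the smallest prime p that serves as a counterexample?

p = 13

The first 5 eligible values, up to p = 11, all satisfy the conclusion.
p = 13: 13 mod 23 = 13 — not in {2, 3, 5, 7, 11}.
Hence p = 13 is a counterexample.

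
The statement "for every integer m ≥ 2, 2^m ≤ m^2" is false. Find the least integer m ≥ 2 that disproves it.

m = 5

For m = 2, 3, 4 the conclusion holds.
m = 5: 2^m = 32 and m^2 = 25, so 32 > 25.
Hence m = 5 is a counterexample.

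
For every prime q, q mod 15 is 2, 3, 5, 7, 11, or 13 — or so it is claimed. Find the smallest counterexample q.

q = 19

q = 2: 2 mod 15 = 2.
q = 3: 3 mod 15 = 3.
q = 5: 5 mod 15 = 5.
q = 7: 7 mod 15 = 7.
q = 11: 11 mod 15 = 11.
q = 13: 13 mod 15 = 13.
q = 17: 17 mod 15 = 2.
q = 19: 19 mod 15 = 4 — not in {2, 3, 5, 7, 11, 13}.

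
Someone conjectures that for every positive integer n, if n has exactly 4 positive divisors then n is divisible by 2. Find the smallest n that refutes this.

n = 6: τ(6) = 4; 6 mod 2 = 0.
n = 8: τ(8) = 4; 8 mod 2 = 0.
n = 10: τ(10) = 4; 10 mod 2 = 0.
n = 14: τ(14) = 4; 14 mod 2 = 0.
n = 15: τ(15) = 4; 15 mod 2 = 1.

n = 15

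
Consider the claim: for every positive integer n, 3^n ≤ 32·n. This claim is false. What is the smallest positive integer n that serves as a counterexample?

A counterexample is any positive integer n such that 3^n > 32·n; we check each in order.
The first 4 eligible values, up to n = 4, all satisfy the conclusion.
n = 5: 3^n = 243 and 32·n = 160, so 243 > 160.
So n = 5 is the smallest counterexample.

n = 5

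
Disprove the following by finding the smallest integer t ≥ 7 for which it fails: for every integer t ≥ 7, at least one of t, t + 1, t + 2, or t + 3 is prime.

We need the least integer t ≥ 7 for which t, t + 1, t + 2, t + 3 are all composite.
For t = 7, 8, 9, 10, …, 21, 22, 23 the conclusion holds.
t = 24: 24 = 2 × 12; 25 = 5 × 5; 26 = 2 × 13; 27 = 3 × 9 — all composite.

t = 24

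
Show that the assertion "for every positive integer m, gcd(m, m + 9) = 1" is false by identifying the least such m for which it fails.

We need the least positive integer m for which gcd(m, m + 9) > 1.
For m = 1, 2 the conclusion holds.
m = 3: gcd(3, 12) = 3.

m = 3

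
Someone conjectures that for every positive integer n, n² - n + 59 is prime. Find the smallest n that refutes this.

A counterexample is any positive integer n such that n² - n + 59 is not prime; we check each in order.
n = 1: n² - n + 59 = 59, prime.
n = 2: n² - n + 59 = 61, prime.
n = 3: n² - n + 59 = 65 = 5 × 13, composite.
So n = 3 is the smallest counterexample.

n = 3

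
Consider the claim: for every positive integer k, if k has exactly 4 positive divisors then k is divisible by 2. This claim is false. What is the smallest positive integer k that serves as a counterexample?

k = 15

The first 4 eligible values, up to k = 14, all satisfy the conclusion.
k = 15: τ(15) = 4; 15 mod 2 = 1.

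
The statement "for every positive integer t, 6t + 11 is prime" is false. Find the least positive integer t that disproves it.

We need the least positive integer t for which 6t + 11 is not prime.
t = 1: 6t + 11 = 17, prime.
t = 2: 6t + 11 = 23, prime.
t = 3: 6t + 11 = 29, prime.
t = 4: 6t + 11 = 35 = 5 × 7, composite.

t = 4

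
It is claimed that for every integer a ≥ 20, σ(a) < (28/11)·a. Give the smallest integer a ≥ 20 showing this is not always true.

A counterexample is any integer a ≥ 20 such that the claim fails; we check each in order.
For a = 20, 21, 22, 23, …, 45, 46, 47 the conclusion holds.
a = 48: σ(48) = 124; 124 ≥ 1344/11.
So a = 48 is the smallest counterexample.

a = 48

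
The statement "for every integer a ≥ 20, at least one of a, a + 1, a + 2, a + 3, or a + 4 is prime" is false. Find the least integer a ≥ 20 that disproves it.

Check each integer a ≥ 20 in order until a, a + 1, a + 2, a + 3, a + 4 are all composite.
The first 4 eligible values, up to a = 23, all satisfy the conclusion.
a = 24: 24 = 2 × 12; 25 = 5 × 5; 26 = 2 × 13; 27 = 3 × 9; 28 = 2 × 14 — all composite.

a = 24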